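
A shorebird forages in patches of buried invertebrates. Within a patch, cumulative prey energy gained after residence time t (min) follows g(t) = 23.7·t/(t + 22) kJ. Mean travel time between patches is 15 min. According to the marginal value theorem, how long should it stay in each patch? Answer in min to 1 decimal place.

18.2 min

By the marginal value theorem, leave when the instantaneous gain rate g'(t) equals the habitat-wide average g(t)/(T + t).
g'(t) = 23.7·22/(t + 22)². Setting 23.7·22/(t+22)² = 23.7t/[(t+22)(15+t)] gives 22(15+t) = t(t+22), so t² = 22×15 = 330.
t* = √330 = 18.17 min.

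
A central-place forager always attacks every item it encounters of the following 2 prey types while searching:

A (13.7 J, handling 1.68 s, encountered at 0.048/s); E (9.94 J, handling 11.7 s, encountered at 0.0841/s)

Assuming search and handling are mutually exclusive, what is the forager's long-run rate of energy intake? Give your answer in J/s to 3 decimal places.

0.723 J/s

Energy encountered per unit search time: 0.048×13.7 + 0.0841×9.94 = 1.494 J/s.
Handling time per unit search time: 0.048×1.68 + 0.0841×11.7 = 1.065.
Rate = 1.494/(1 + 1.065) = 0.7234 J/s.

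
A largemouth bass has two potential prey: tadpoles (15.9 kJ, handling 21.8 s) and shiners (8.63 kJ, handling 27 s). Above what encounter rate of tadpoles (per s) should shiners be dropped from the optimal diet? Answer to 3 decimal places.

0.036 per s

At the threshold, the rate on tadpoles alone equals the profitability of shiners: λ·15.9/(1 + λ·21.8) = 8.63/27 = 0.3196.
Rearranging, λ(15.9 − 0.3196×21.8) = 0.3196, so λ = 0.3196/8.932 = 0.03578 per s.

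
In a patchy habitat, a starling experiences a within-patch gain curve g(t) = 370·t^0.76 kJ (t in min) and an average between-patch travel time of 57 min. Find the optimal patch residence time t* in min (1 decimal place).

Optimal t* satisfies g'(t*) = g(t*)/(T + t*).
g'(t) = 0.76·370·t^-0.24. Setting 0.76·370·t^-0.24 = 370·t^0.76/(57+t) gives 0.76(57+t) = t, so 0.24·t = 0.76×57.
t* = 0.76×57/0.24 = 180.5 min.

180.5 min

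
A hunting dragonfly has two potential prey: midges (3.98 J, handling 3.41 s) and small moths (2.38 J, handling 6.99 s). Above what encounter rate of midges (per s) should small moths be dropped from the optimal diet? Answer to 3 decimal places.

Drop small moths once their profitability E₂/h₂ falls below the rate achievable on midges alone: E₂/h₂ = λE₁/(1 + λh₁).
Solve for λ: λE₁h₂ = E₂(1 + λh₁) → λ(E₁h₂ − E₂h₁) = E₂ → λ = E₂/(E₁h₂ − E₂h₁).
λ = 2.38/(3.98×6.99 − 2.38×3.41) = 2.38/19.7 = 0.1208 per s.

0.121 per s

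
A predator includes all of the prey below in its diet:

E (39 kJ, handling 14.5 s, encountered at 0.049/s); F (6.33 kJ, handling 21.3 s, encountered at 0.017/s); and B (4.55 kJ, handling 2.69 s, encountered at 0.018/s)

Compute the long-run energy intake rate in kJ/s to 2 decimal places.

R = Σλ_iE_i / (1 + Σλ_ih_i)
Numerator: 0.049×39 + 0.017×6.33 + 0.018×4.55 = 2.101
Denominator: 1 + 0.049×14.5 + 0.017×21.3 + 0.018×2.69 = 2.121
R = 2.101/2.121 = 0.9903 kJ/s

0.99 kJ/s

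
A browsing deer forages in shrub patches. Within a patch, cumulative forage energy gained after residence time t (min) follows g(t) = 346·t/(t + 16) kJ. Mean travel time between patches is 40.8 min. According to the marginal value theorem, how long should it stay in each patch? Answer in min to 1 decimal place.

25.5 min

Optimal t* satisfies g'(t*) = g(t*)/(T + t*).
g'(t) = 346·16/(t + 16)². Setting 346·16/(t+16)² = 346t/[(t+16)(40.8+t)] gives 16(40.8+t) = t(t+16), so t² = 16×40.8 = 652.8.
t* = √652.8 = 25.55 min.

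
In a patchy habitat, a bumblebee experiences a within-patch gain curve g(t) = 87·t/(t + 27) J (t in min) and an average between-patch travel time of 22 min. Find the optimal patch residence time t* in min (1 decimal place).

24.4 min

Optimal t* satisfies g'(t*) = g(t*)/(T + t*).
g'(t) = 87·27/(t + 27)². Setting 87·27/(t+27)² = 87t/[(t+27)(22+t)] gives 27(22+t) = t(t+27), so t² = 27×22 = 594.
t* = √594 = 24.37 min.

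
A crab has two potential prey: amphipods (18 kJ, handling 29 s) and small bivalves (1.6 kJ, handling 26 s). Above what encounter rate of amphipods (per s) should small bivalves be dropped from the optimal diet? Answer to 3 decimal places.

0.004 per s

At the threshold, the rate on amphipods alone equals the profitability of small bivalves: λ·18/(1 + λ·29) = 1.6/26 = 0.06154.
Rearranging, λ(18 − 0.06154×29) = 0.06154, so λ = 0.06154/16.22 = 0.003795 per s.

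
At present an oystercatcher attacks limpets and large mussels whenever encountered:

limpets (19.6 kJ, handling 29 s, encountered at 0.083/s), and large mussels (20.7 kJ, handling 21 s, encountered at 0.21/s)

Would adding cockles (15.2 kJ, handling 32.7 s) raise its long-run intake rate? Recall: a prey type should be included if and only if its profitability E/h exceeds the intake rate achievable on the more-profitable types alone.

No

Intake rate on the current diet: R = (0.083×19.6 + 0.21×20.7) / (1 + 0.083×29 + 0.21×21) = 5.974/7.817 = 0.7642 kJ/s.
cockles: E/h = 15.2/32.7 = 0.4648 kJ/s.
Since 0.4648 < R, time spent handling cockles is better spent searching.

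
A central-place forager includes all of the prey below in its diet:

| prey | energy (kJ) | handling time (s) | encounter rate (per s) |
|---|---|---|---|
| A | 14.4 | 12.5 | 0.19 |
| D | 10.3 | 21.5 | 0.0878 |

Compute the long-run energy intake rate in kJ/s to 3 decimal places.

0.692 kJ/s

R = (0.19×14.4 + 0.0878×10.3) / (1 + 0.19×12.5 + 0.0878×21.5) = 3.64/5.263 = 0.6917 kJ/s.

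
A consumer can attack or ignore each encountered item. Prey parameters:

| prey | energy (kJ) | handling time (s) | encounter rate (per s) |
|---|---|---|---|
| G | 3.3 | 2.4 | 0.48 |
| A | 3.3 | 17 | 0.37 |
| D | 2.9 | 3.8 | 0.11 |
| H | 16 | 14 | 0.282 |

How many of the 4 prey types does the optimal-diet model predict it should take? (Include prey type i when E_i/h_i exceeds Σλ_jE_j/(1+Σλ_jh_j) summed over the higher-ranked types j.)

Profitabilities (E/h, kJ/s): G 1.38, H 1.14, D 0.763, A 0.194. Add prey in this order while the next type's profitability exceeds the intake rate on those already taken.
Rate on top 1: 0.7361. H: 1.14 > 0.7361 → include.
Rate on top 2: 0.9993. D: 0.763 < 0.9993 → exclude; stop.
Optimal diet: G, H — 2 of 4 types.

2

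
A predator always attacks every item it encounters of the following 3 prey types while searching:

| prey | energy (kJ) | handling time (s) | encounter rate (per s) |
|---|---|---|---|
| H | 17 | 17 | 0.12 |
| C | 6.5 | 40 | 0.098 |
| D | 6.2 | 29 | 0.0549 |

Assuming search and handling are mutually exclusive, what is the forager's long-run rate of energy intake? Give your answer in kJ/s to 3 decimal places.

R = (0.12×17 + 0.098×6.5 + 0.0549×6.2) / (1 + 0.12×17 + 0.098×40 + 0.0549×29) = 3.017/8.552 = 0.3528 kJ/s.

0.353 kJ/s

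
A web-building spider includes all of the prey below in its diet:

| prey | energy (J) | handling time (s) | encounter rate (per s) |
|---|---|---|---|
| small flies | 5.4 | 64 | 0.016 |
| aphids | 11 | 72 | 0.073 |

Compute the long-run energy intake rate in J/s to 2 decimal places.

Energy encountered per unit search time: 0.016×5.4 + 0.073×11 = 0.8894 J/s.
Handling time per unit search time: 0.016×64 + 0.073×72 = 6.28.
Rate = 0.8894/(1 + 6.28) = 0.1222 J/s.

0.12 J/s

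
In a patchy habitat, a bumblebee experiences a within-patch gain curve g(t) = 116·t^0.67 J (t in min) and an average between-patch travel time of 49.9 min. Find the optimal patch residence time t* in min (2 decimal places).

By the marginal value theorem, leave when the instantaneous gain rate g'(t) equals the habitat-wide average g(t)/(T + t).
g'(t) = 0.67·116·t^-0.33. Setting 0.67·116·t^-0.33 = 116·t^0.67/(49.9+t) gives 0.67(49.9+t) = t, so 0.33·t = 0.67×49.9.
t* = 0.67×49.9/0.33 = 101.3 min.

101.31 min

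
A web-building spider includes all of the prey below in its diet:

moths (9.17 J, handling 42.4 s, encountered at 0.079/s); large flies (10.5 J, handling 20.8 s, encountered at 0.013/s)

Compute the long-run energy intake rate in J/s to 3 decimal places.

R = (0.079×9.17 + 0.013×10.5) / (1 + 0.079×42.4 + 0.013×20.8) = 0.8609/4.62 = 0.1863 J/s.

0.186 J/s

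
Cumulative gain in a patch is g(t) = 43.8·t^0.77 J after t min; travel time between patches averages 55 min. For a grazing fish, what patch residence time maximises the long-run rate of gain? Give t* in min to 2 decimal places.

184.13 min

Maximise g(t)/(T+t): set derivative to zero → g'(t)(T+t) = g(t).
g'(t) = 0.77·43.8·t^-0.23. Setting 0.77·43.8·t^-0.23 = 43.8·t^0.77/(55+t) gives 0.77(55+t) = t, so 0.23·t = 0.77×55.
t* = 0.77×55/0.23 = 184.1 min.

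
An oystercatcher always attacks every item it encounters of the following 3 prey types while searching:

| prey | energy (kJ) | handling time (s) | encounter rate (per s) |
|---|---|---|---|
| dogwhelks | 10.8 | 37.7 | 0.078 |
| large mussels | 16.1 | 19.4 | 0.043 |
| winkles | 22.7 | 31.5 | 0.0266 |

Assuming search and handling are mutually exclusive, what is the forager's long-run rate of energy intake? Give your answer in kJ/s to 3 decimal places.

0.381 kJ/s

R = (0.078×10.8 + 0.043×16.1 + 0.0266×22.7) / (1 + 0.078×37.7 + 0.043×19.4 + 0.0266×31.5) = 2.139/5.613 = 0.381 kJ/s.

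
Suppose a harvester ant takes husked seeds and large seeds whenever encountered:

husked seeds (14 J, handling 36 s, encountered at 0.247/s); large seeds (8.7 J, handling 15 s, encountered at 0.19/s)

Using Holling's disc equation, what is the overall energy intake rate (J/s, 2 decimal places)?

0.40 J/s

R = (0.247×14 + 0.19×8.7) / (1 + 0.247×36 + 0.19×15) = 5.111/12.74 = 0.4011 J/s.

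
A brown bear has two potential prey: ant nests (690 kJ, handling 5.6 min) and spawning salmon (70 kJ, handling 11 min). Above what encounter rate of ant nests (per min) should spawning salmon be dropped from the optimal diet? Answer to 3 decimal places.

The zero-one rule: include spawning salmon iff E₂/h₂ > λE₁/(1+λh₁). Equality gives the switch point.
λE₁h₂ = E₂ + λE₂h₁ ⇒ λ = E₂/(E₁h₂ − E₂h₁) = 70/(7590 − 392) = 0.009725 per min.

0.010 per min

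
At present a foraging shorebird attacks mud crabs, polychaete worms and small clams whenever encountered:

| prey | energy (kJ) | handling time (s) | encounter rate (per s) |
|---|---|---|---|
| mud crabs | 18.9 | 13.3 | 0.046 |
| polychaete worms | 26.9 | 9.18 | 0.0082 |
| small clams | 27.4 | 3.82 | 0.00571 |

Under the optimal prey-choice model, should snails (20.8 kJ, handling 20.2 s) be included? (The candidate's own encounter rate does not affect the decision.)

Yes

Current rate: (0.046×18.9 + 0.0082×26.9 + 0.00571×27.4)/(1 + 0.046×13.3 + 0.0082×9.18 + 0.00571×3.82) = 0.7294 kJ/s.
Profitability of snails: 20.8/20.2 = 1.03 kJ/s.
Since 1.03 > R, including snails increases the long-run rate.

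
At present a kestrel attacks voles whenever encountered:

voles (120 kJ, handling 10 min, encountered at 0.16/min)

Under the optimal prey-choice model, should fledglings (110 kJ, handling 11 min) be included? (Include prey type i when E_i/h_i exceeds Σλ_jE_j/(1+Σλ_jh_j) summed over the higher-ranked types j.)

Yes

Current rate: (0.16×120)/(1 + 0.16×10) = 7.385 kJ/min.
Profitability of fledglings: 110/11 = 10 kJ/min.
Since 10 > R, including fledglings increases the long-run rate.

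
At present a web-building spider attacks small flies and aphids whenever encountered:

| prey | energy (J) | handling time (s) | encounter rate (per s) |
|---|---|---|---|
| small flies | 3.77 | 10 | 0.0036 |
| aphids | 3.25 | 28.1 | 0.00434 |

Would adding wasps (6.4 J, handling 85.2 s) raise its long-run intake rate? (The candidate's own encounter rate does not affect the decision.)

On small flies and aphids alone, R = ΣλE/(1+Σλh) = 0.02768/1.158 = 0.0239 J/s.
wasps: E/h = 6.4/85.2 = 0.07512 J/s.
0.07512 > 0.0239, so adding wasps raises the average — include it.

Yes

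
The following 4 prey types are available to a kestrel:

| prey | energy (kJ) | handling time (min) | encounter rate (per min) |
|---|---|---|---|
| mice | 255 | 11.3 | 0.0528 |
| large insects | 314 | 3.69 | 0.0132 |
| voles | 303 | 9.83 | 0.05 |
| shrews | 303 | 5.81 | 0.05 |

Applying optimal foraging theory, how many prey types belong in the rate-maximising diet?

E/h in descending order: large insects 85.1, shrews 52.2, voles 30.8, mice 22.6 kJ/min. The optimal diet is the largest prefix of this list for which every included type satisfies E_i/h_i > R on the types above it.
Rate on top 1: 3.952. shrews: 52.2 > 3.952 → include.
Rate on top 2: 14.41. voles: 30.8 > 14.41 → include.
Rate on top 3: 18.82. mice: 22.6 > 18.82 → include.
Optimal diet: large insects, shrews, voles, mice — 4 of 4 types.

4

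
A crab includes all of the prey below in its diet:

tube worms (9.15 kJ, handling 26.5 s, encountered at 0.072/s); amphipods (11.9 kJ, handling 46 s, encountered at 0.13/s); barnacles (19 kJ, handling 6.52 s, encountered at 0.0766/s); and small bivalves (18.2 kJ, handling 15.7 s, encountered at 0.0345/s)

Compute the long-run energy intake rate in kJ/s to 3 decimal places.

0.432 kJ/s

Energy encountered per unit search time: 0.072×9.15 + 0.13×11.9 + 0.0766×19 + 0.0345×18.2 = 4.289 kJ/s.
Handling time per unit search time: 0.072×26.5 + 0.13×46 + 0.0766×6.52 + 0.0345×15.7 = 8.929.
Rate = 4.289/(1 + 8.929) = 0.432 kJ/s.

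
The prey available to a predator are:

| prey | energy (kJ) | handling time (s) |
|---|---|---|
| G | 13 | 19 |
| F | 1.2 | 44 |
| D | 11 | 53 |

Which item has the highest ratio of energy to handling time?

G

Profitability E/h (kJ/s): G = 13/19 = 0.684, F = 1.2/44 = 0.0273, D = 11/53 = 0.208.
Ranked: G > D > F.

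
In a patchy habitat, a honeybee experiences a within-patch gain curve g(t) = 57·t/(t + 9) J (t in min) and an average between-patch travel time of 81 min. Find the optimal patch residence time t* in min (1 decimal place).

27.0 min

Optimal t* satisfies g'(t*) = g(t*)/(T + t*).
g'(t) = 57·9/(t + 9)². Setting 57·9/(t+9)² = 57t/[(t+9)(81+t)] gives 9(81+t) = t(t+9), so t² = 9×81 = 729.
t* = √729 = 27 min.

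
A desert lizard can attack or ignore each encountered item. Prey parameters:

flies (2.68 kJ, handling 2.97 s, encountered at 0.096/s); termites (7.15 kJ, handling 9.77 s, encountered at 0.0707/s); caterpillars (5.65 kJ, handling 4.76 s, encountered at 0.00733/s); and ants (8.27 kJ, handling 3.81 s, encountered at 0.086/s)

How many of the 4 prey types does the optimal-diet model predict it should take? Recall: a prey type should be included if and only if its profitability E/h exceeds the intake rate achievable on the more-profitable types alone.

4

Rank by E/h (kJ/s): ants 2.17, caterpillars 1.19, flies 0.902, termites 0.732. Include each in turn until the next type's E/h falls below the running intake rate.
Rate on top 1: 0.5357. caterpillars: 1.19 > 0.5357 → include.
Rate on top 2: 0.5524. flies: 0.902 > 0.5524 → include.
Rate on top 3: 0.6129. termites: 0.732 > 0.6129 → include.
Optimal diet: ants, caterpillars, flies, termites — 4 of 4 types.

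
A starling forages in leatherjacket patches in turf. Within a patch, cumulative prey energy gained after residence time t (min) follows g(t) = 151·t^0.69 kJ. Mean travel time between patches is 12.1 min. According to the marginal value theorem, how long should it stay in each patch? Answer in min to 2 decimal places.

26.93 min

Maximise g(t)/(T+t): set derivative to zero → g'(t)(T+t) = g(t).
g'(t) = 0.69·151·t^-0.31. Setting 0.69·151·t^-0.31 = 151·t^0.69/(12.1+t) gives 0.69(12.1+t) = t, so 0.31·t = 0.69×12.1.
t* = 0.69×12.1/0.31 = 26.93 min.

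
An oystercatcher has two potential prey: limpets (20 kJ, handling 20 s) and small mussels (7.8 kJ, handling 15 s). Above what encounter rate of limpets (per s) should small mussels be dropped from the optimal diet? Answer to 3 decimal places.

At the threshold, the rate on limpets alone equals the profitability of small mussels: λ·20/(1 + λ·20) = 7.8/15 = 0.52.
Rearranging, λ(20 − 0.52×20) = 0.52, so λ = 0.52/9.6 = 0.05417 per s.

0.054 per s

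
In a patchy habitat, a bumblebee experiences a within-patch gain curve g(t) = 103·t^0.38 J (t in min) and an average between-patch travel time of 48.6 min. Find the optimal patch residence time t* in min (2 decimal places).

29.79 min

Optimal t* satisfies g'(t*) = g(t*)/(T + t*).
g'(t) = 0.38·103·t^-0.62. Setting 0.38·103·t^-0.62 = 103·t^0.38/(48.6+t) gives 0.38(48.6+t) = t, so 0.62·t = 0.38×48.6.
t* = 0.38×48.6/0.62 = 29.79 min.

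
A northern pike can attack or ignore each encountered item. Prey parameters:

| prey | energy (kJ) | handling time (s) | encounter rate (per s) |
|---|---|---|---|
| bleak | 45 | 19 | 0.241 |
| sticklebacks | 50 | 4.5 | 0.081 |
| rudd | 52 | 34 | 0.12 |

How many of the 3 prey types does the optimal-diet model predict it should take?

Profitabilities (E/h, kJ/s): sticklebacks 11.1, bleak 2.37, rudd 1.53. Add prey in this order while the next type's profitability exceeds the intake rate on those already taken.
Rate on top 1: 2.968. bleak: 2.37 < 2.968 → exclude; stop.
Optimal diet: sticklebacks — 1 of 3 types.

1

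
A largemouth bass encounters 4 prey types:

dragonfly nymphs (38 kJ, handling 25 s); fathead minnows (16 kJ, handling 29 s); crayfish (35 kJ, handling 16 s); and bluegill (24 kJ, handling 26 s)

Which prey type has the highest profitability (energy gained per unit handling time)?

In descending order of E/h:
crayfish: 35/16 = 2.19 kJ/s
dragonfly nymphs: 38/25 = 1.52 kJ/s
bluegill: 24/26 = 0.923 kJ/s
fathead minnows: 16/29 = 0.552 kJ/s

crayfish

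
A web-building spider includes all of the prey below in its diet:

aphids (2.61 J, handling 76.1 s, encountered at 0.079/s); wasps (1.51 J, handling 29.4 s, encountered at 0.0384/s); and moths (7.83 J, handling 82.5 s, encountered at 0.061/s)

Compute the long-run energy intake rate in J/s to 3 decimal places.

R = (0.079×2.61 + 0.0384×1.51 + 0.061×7.83) / (1 + 0.079×76.1 + 0.0384×29.4 + 0.061×82.5) = 0.7418/13.17 = 0.05631 J/s.

0.056 J/s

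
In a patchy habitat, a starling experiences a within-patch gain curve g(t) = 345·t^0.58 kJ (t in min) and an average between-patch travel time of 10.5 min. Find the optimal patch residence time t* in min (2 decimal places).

By the marginal value theorem, leave when the instantaneous gain rate g'(t) equals the habitat-wide average g(t)/(T + t).
g'(t) = 0.58·345·t^-0.42. Setting 0.58·345·t^-0.42 = 345·t^0.58/(10.5+t) gives 0.58(10.5+t) = t, so 0.42·t = 0.58×10.5.
t* = 0.58×10.5/0.42 = 14.5 min.

14.50 min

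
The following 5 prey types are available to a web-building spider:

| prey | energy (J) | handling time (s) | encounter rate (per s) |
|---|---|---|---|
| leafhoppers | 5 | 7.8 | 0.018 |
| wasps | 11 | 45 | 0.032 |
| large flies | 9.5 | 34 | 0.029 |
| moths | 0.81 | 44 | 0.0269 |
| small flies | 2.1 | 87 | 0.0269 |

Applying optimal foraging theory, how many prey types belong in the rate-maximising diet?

3

Profitabilities (E/h, J/s): leafhoppers 0.641, large flies 0.279, wasps 0.244, small flies 0.0241, moths 0.0184. Add prey in this order while the next type's profitability exceeds the intake rate on those already taken.
Rate on top 1: 0.07892. large flies: 0.279 > 0.07892 → include.
Rate on top 2: 0.1719. wasps: 0.244 > 0.1719 → include.
Rate on top 3: 0.2012. small flies: 0.0241 < 0.2012 → exclude; stop.
Optimal diet: leafhoppers, large flies, wasps — 3 of 5 types.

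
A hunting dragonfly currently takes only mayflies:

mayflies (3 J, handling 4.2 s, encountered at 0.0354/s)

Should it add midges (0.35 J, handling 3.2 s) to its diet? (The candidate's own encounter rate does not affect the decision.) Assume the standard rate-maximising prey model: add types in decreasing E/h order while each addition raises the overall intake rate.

Yes

Current rate: (0.0354×3)/(1 + 0.0354×4.2) = 0.09245 J/s.
midges: E/h = 0.35/3.2 = 0.1094 J/s.
0.1094 > 0.09245, so adding midges raises the average — include it.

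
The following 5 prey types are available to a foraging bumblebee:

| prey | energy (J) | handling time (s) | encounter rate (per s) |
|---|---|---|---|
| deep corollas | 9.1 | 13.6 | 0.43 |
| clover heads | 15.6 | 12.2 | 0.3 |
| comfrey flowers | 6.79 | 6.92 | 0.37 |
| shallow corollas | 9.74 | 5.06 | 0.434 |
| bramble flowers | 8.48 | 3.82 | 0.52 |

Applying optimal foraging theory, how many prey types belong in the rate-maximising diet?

2

Profitabilities (E/h, J/s): bramble flowers 2.22, shallow corollas 1.92, clover heads 1.28, comfrey flowers 0.981, deep corollas 0.669. Add prey in this order while the next type's profitability exceeds the intake rate on those already taken.
Rate on top 1: 1.477. shallow corollas: 1.92 > 1.477 → include.
Rate on top 2: 1.667. clover heads: 1.28 < 1.667 → exclude; stop.
Optimal diet: bramble flowers, shallow corollas — 2 of 5 types.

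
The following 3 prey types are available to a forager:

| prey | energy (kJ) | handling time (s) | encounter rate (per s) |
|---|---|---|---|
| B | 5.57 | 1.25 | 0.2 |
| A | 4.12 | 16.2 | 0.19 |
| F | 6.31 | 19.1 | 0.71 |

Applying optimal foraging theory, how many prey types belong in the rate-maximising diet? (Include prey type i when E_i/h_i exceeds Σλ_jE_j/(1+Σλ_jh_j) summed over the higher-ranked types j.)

1

Profitabilities (E/h, kJ/s): B 4.46, F 0.33, A 0.254. Add prey in this order while the next type's profitability exceeds the intake rate on those already taken.
Rate on top 1: 0.8912. F: 0.33 < 0.8912 → exclude; stop.
Optimal diet: B — 1 of 3 types.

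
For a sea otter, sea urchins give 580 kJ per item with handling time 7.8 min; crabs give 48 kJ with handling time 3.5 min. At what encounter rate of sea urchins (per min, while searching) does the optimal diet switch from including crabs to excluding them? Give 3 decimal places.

Drop crabs once their profitability E₂/h₂ falls below the rate achievable on sea urchins alone: E₂/h₂ = λE₁/(1 + λh₁).
Solve for λ: λE₁h₂ = E₂(1 + λh₁) → λ(E₁h₂ − E₂h₁) = E₂ → λ = E₂/(E₁h₂ − E₂h₁).
λ = 48/(580×3.5 − 48×7.8) = 48/1656 = 0.02899 per min.

0.029 per min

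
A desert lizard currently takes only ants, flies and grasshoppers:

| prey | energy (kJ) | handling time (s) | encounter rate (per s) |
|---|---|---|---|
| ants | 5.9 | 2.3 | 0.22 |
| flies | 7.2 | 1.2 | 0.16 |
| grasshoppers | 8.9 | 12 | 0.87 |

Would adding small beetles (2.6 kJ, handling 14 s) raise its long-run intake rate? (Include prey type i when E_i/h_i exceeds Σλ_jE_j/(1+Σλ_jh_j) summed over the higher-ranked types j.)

No

On ants, flies and grasshoppers alone, R = ΣλE/(1+Σλh) = 10.19/12.14 = 0.8398 kJ/s.
small beetles: E/h = 2.6/14 = 0.1857 kJ/s.
0.1857 < 0.8398, so adding small beetles would lower the average — exclude it.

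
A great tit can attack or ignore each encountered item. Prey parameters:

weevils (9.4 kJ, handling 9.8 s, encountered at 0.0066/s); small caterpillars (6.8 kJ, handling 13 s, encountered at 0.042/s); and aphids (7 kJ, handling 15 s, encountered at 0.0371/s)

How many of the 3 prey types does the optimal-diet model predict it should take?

E/h in descending order: weevils 0.959, small caterpillars 0.523, aphids 0.467 kJ/s. The optimal diet is the largest prefix of this list for which every included type satisfies E_i/h_i > R on the types above it.
Rate on top 1: 0.05827. small caterpillars: 0.523 > 0.05827 → include.
Rate on top 2: 0.2158. aphids: 0.467 > 0.2158 → include.
Optimal diet: weevils, small caterpillars, aphids — 3 of 3 types.

3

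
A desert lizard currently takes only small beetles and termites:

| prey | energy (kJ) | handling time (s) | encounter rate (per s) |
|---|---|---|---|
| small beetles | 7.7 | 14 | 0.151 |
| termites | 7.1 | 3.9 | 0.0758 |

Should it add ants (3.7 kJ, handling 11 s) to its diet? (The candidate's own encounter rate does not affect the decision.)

No

Current rate: (0.151×7.7 + 0.0758×7.1)/(1 + 0.151×14 + 0.0758×3.9) = 0.4988 kJ/s.
ants: E/h = 3.7/11 = 0.3364 kJ/s.
Since 0.3364 < R, time spent handling ants is better spent searching.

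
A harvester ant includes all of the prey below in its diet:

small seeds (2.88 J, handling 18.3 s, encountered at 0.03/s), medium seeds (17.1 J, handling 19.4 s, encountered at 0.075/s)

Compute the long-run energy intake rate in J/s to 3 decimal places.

Energy encountered per unit search time: 0.03×2.88 + 0.075×17.1 = 1.369 J/s.
Handling time per unit search time: 0.03×18.3 + 0.075×19.4 = 2.004.
Rate = 1.369/(1 + 2.004) = 0.4557 J/s.

0.456 J/s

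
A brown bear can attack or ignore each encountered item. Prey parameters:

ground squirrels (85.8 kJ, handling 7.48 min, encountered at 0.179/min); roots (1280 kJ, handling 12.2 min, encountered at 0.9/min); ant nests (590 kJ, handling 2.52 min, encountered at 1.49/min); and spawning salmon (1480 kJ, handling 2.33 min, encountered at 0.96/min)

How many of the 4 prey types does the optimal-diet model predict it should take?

Profitabilities (E/h, kJ/min): spawning salmon 635, ant nests 234, roots 105, ground squirrels 11.5. Add prey in this order while the next type's profitability exceeds the intake rate on those already taken.
Rate on top 1: 439. ant nests: 234 < 439 → exclude; stop.
Optimal diet: spawning salmon — 1 of 4 types.

1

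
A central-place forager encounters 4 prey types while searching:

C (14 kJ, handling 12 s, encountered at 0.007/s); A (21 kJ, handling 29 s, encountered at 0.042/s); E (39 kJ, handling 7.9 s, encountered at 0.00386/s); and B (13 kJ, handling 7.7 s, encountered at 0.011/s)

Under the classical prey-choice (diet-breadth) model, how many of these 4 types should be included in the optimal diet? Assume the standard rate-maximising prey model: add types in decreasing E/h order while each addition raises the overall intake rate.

4

Rank by E/h (kJ/s): E 4.94, B 1.69, C 1.17, A 0.724. Include each in turn until the next type's E/h falls below the running intake rate.
Rate on top 1: 0.1461. B: 1.69 > 0.1461 → include.
Rate on top 2: 0.2632. C: 1.17 > 0.2632 → include.
Rate on top 3: 0.3265. A: 0.724 > 0.3265 → include.
Optimal diet: E, B, C, A — 4 of 4 types.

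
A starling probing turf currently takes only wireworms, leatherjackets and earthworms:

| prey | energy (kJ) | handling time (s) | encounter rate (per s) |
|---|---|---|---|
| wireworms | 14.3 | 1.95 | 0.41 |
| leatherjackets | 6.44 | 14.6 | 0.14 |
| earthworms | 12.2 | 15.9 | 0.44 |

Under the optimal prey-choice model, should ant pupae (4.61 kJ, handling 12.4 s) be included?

No

Intake rate on the current diet: R = (0.41×14.3 + 0.14×6.44 + 0.44×12.2) / (1 + 0.41×1.95 + 0.14×14.6 + 0.44×15.9) = 12.13/10.84 = 1.119 kJ/s.
ant pupae: E/h = 4.61/12.4 = 0.3718 kJ/s.
Since 0.3718 < R, time spent handling ant pupae is better spent searching.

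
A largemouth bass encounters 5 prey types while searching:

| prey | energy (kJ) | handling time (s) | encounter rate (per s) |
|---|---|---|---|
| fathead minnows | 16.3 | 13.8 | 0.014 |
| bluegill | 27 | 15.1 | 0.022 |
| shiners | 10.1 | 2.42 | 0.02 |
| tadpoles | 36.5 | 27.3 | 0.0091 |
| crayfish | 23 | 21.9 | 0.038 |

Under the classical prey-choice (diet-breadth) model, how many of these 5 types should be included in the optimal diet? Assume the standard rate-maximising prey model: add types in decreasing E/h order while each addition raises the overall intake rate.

Rank by E/h (kJ/s): shiners 4.17, bluegill 1.79, tadpoles 1.34, fathead minnows 1.18, crayfish 1.05. Include each in turn until the next type's E/h falls below the running intake rate.
Rate on top 1: 0.1927. bluegill: 1.79 > 0.1927 → include.
Rate on top 2: 0.5766. tadpoles: 1.34 > 0.5766 → include.
Rate on top 3: 0.6925. fathead minnows: 1.18 > 0.6925 → include.
Rate on top 4: 0.7443. crayfish: 1.05 > 0.7443 → include.
Optimal diet: shiners, bluegill, tadpoles, fathead minnows, crayfish — 5 of 5 types.

5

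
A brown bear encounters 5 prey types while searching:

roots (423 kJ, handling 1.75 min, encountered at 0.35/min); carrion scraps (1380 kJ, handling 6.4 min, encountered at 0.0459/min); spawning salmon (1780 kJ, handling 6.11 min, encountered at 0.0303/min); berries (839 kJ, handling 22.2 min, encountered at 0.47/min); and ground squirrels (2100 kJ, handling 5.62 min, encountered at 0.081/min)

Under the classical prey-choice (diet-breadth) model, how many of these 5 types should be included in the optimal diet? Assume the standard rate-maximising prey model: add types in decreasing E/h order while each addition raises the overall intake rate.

4

Profitabilities (E/h, kJ/min): ground squirrels 374, spawning salmon 291, roots 242, carrion scraps 216, berries 37.8. Add prey in this order while the next type's profitability exceeds the intake rate on those already taken.
Rate on top 1: 116.9. spawning salmon: 291 > 116.9 → include.
Rate on top 2: 136.6. roots: 242 > 136.6 → include.
Rate on top 3: 165.2. carrion scraps: 216 > 165.2 → include.
Rate on top 4: 171. berries: 37.8 < 171 → exclude; stop.
Optimal diet: ground squirrels, spawning salmon, roots, carrion scraps — 4 of 5 types.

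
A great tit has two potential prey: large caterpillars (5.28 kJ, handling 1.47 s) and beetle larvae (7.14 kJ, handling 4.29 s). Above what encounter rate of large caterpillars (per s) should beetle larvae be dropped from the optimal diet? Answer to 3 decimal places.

At the threshold, the rate on large caterpillars alone equals the profitability of beetle larvae: λ·5.28/(1 + λ·1.47) = 7.14/4.29 = 1.664.
Rearranging, λ(5.28 − 1.664×1.47) = 1.664, so λ = 1.664/2.833 = 0.5874 per s.

0.587 per s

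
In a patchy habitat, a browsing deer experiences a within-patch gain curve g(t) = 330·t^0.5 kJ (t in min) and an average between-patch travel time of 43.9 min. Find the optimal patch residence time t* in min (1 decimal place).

43.9 min

Optimal t* satisfies g'(t*) = g(t*)/(T + t*).
g'(t) = 0.5·330·t^-0.5. Setting 0.5·330·t^-0.5 = 330·t^0.5/(43.9+t) gives 0.5(43.9+t) = t, so 0.50·t = 0.5×43.9.
t* = 0.5×43.9/0.50 = 43.9 min.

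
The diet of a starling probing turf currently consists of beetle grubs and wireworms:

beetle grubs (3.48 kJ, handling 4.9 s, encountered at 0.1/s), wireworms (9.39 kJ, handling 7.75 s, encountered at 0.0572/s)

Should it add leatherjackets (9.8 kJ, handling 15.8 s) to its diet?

Yes

Current rate: (0.1×3.48 + 0.0572×9.39)/(1 + 0.1×4.9 + 0.0572×7.75) = 0.4578 kJ/s.
Profitability of leatherjackets: 9.8/15.8 = 0.6203 kJ/s.
0.6203 > 0.4578, so adding leatherjackets raises the average — include it.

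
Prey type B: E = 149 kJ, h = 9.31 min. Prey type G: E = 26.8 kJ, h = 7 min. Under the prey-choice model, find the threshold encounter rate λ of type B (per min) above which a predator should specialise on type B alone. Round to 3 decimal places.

0.034 per min

Drop type G once their profitability E₂/h₂ falls below the rate achievable on type B alone: E₂/h₂ = λE₁/(1 + λh₁).
Solve for λ: λE₁h₂ = E₂(1 + λh₁) → λ(E₁h₂ − E₂h₁) = E₂ → λ = E₂/(E₁h₂ − E₂h₁).
λ = 26.8/(149×7 − 26.8×9.31) = 26.8/793.5 = 0.03377 per min.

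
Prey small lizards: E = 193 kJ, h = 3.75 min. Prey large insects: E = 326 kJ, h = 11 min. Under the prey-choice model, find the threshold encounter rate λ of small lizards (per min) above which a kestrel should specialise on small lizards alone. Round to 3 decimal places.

At the threshold, the rate on small lizards alone equals the profitability of large insects: λ·193/(1 + λ·3.75) = 326/11 = 29.64.
Rearranging, λ(193 − 29.64×3.75) = 29.64, so λ = 29.64/81.86 = 0.362 per min.

0.362 per min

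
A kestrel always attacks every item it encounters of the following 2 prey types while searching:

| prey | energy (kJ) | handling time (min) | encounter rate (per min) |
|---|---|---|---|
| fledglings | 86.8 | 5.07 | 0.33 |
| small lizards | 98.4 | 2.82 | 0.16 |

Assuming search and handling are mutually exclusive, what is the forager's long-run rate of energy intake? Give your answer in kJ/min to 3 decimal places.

14.207 kJ/min

R = Σλ_iE_i / (1 + Σλ_ih_i)
Numerator: 0.33×86.8 + 0.16×98.4 = 44.39
Denominator: 1 + 0.33×5.07 + 0.16×2.82 = 3.124
R = 44.39/3.124 = 14.21 kJ/min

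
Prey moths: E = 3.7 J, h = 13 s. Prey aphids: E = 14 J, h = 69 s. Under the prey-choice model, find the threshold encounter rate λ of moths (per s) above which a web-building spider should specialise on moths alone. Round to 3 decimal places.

At the threshold, the rate on moths alone equals the profitability of aphids: λ·3.7/(1 + λ·13) = 14/69 = 0.2029.
Rearranging, λ(3.7 − 0.2029×13) = 0.2029, so λ = 0.2029/1.062 = 0.191 per s.

0.191 per s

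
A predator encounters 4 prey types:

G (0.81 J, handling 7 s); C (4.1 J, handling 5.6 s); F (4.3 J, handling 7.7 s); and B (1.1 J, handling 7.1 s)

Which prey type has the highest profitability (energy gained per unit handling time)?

C

Profitability E/h (J/s): G = 0.81/7 = 0.116, C = 4.1/5.6 = 0.732, F = 4.3/7.7 = 0.558, B = 1.1/7.1 = 0.155.
Ranked: C > F > B > G.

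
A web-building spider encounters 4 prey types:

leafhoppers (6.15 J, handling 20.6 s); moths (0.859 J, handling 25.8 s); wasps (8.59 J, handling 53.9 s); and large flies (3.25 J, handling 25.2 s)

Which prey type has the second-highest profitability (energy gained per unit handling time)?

wasps

Profitability E/h (J/s): leafhoppers = 6.15/20.6 = 0.299, moths = 0.859/25.8 = 0.0333, wasps = 8.59/53.9 = 0.159, large flies = 3.25/25.2 = 0.129.
Ranked: leafhoppers > wasps > large flies > moths.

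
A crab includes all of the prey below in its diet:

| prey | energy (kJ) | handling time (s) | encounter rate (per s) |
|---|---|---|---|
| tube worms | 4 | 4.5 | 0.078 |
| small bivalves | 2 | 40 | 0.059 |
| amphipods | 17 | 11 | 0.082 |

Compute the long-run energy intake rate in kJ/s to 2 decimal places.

R = Σλ_iE_i / (1 + Σλ_ih_i)
Numerator: 0.078×4 + 0.059×2 + 0.082×17 = 1.824
Denominator: 1 + 0.078×4.5 + 0.059×40 + 0.082×11 = 4.613
R = 1.824/4.613 = 0.3954 kJ/s

0.40 kJ/s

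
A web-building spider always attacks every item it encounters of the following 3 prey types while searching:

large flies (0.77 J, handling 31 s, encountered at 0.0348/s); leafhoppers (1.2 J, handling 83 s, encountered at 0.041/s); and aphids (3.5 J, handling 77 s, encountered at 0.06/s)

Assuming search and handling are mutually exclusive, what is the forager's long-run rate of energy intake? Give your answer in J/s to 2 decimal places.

0.03 J/s

Energy encountered per unit search time: 0.0348×0.77 + 0.041×1.2 + 0.06×3.5 = 0.286 J/s.
Handling time per unit search time: 0.0348×31 + 0.041×83 + 0.06×77 = 9.102.
Rate = 0.286/(1 + 9.102) = 0.02831 J/s.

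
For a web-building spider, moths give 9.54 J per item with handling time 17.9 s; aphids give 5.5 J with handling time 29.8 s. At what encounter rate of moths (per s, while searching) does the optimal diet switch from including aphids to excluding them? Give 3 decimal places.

Drop aphids once their profitability E₂/h₂ falls below the rate achievable on moths alone: E₂/h₂ = λE₁/(1 + λh₁).
Solve for λ: λE₁h₂ = E₂(1 + λh₁) → λ(E₁h₂ − E₂h₁) = E₂ → λ = E₂/(E₁h₂ − E₂h₁).
λ = 5.5/(9.54×29.8 − 5.5×17.9) = 5.5/185.8 = 0.0296 per s.

0.030 per s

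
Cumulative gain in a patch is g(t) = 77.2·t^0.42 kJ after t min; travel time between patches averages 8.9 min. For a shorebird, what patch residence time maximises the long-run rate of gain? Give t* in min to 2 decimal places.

6.44 min

Maximise g(t)/(T+t): set derivative to zero → g'(t)(T+t) = g(t).
g'(t) = 0.42·77.2·t^-0.58. Setting 0.42·77.2·t^-0.58 = 77.2·t^0.42/(8.9+t) gives 0.42(8.9+t) = t, so 0.58·t = 0.42×8.9.
t* = 0.42×8.9/0.58 = 6.445 min.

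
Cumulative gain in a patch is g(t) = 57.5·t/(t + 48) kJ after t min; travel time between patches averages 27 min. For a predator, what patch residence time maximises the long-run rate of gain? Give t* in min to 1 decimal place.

36.0 min

Optimal t* satisfies g'(t*) = g(t*)/(T + t*).
g'(t) = 57.5·48/(t + 48)². Setting 57.5·48/(t+48)² = 57.5t/[(t+48)(27+t)] gives 48(27+t) = t(t+48), so t² = 48×27 = 1296.
t* = √1296 = 36 min.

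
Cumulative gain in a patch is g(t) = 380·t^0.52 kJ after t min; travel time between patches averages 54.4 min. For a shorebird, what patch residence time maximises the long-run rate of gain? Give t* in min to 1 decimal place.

58.9 min

Maximise g(t)/(T+t): set derivative to zero → g'(t)(T+t) = g(t).
g'(t) = 0.52·380·t^-0.48. Setting 0.52·380·t^-0.48 = 380·t^0.52/(54.4+t) gives 0.52(54.4+t) = t, so 0.48·t = 0.52×54.4.
t* = 0.52×54.4/0.48 = 58.93 min.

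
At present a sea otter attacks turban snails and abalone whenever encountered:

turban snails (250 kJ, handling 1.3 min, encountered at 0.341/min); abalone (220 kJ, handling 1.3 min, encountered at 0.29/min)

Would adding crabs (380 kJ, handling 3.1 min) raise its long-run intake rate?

Intake rate on the current diet: R = (0.341×250 + 0.29×220) / (1 + 0.341×1.3 + 0.29×1.3) = 149.1/1.82 = 81.88 kJ/min.
Profitability of crabs: 380/3.1 = 122.6 kJ/min.
Since 122.6 > R, including crabs increases the long-run rate.

Yes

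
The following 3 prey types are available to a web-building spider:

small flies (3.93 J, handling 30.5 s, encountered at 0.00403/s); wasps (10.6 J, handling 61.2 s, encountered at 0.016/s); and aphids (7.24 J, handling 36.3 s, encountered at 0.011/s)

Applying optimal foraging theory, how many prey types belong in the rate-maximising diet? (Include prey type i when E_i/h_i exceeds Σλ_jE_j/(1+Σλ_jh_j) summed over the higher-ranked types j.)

Rank by E/h (J/s): aphids 0.199, wasps 0.173, small flies 0.129. Include each in turn until the next type's E/h falls below the running intake rate.
Rate on top 1: 0.05691. wasps: 0.173 > 0.05691 → include.
Rate on top 2: 0.1048. small flies: 0.129 > 0.1048 → include.
Optimal diet: aphids, wasps, small flies — 3 of 3 types.

3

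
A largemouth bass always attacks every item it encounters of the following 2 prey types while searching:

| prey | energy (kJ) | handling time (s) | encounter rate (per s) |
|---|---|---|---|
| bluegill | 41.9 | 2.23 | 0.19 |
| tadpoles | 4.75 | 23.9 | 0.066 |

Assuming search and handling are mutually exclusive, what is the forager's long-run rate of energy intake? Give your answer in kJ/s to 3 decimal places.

Energy encountered per unit search time: 0.19×41.9 + 0.066×4.75 = 8.274 kJ/s.
Handling time per unit search time: 0.19×2.23 + 0.066×23.9 = 2.001.
Rate = 8.274/(1 + 2.001) = 2.757 kJ/s.

2.757 kJ/s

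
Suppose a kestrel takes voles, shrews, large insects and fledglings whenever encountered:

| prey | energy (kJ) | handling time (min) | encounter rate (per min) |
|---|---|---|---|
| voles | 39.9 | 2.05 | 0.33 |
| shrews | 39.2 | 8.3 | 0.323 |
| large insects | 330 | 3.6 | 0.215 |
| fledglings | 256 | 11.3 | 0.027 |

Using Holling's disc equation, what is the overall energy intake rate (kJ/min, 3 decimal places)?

Energy encountered per unit search time: 0.33×39.9 + 0.323×39.2 + 0.215×330 + 0.027×256 = 103.7 kJ/min.
Handling time per unit search time: 0.33×2.05 + 0.323×8.3 + 0.215×3.6 + 0.027×11.3 = 4.437.
Rate = 103.7/(1 + 4.437) = 19.07 kJ/min.

19.073 kJ/min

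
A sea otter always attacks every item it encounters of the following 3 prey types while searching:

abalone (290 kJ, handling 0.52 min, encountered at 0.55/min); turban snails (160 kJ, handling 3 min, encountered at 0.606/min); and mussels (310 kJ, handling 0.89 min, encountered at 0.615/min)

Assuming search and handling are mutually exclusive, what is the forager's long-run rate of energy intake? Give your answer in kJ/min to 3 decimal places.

122.451 kJ/min

R = Σλ_iE_i / (1 + Σλ_ih_i)
Numerator: 0.55×290 + 0.606×160 + 0.615×310 = 447.1
Denominator: 1 + 0.55×0.52 + 0.606×3 + 0.615×0.89 = 3.651
R = 447.1/3.651 = 122.5 kJ/min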